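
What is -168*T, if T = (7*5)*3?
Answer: -17640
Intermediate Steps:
T = 105 (T = 35*3 = 105)
-168*T = -168*105 = -17640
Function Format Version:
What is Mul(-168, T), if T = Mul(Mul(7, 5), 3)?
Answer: -17640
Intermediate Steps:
T = 105 (T = Mul(35, 3) = 105)
Mul(-168, T) = Mul(-168, 105) = -17640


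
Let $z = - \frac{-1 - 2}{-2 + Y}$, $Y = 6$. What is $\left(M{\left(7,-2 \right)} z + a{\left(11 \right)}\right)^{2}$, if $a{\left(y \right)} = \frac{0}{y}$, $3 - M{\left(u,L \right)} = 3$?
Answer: $0$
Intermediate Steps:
$M{\left(u,L \right)} = 0$ ($M{\left(u,L \right)} = 3 - 3 = 0$)
$a{\left(y \right)} = 0$
$z = \frac{3}{4}$ ($z = - \frac{-1 - 2}{-2 + 6} = - \frac{-3}{4} = \left(-1\right) \left(- \frac{3}{4}\right) = \frac{3}{4} \approx 0.75$)
$\left(M{\left(7,-2 \right)} z + a{\left(11 \right)}\right)^{2} = \left(0 \cdot \frac{3}{4} + 0\right)^{2} = \left(0 + 0\right)^{2} = 0^{2} = 0$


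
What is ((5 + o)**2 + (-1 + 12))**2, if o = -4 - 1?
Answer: 121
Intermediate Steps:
o = -5
((5 + o)**2 + (-1 + 12))**2 = ((5 - 5)**2 + (-1 + 12))**2 = (0**2 + 11)**2 = (0 + 11)**2 = 11**2 = 121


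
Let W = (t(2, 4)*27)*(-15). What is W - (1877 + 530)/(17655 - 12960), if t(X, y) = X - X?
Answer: -2407/4695 ≈ -0.51267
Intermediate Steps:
t(X, y) = 0
W = 0 (W = (0*27)*(-15) = 0*(-15) = 0)
W - (1877 + 530)/(17655 - 12960) = 0 - (1877 + 530)/(17655 - 12960) = 0 - 2407/4695 = -2407/4695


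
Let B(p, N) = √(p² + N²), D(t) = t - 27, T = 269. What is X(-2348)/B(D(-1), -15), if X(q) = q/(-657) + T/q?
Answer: 5336371*√1009/1556519724 ≈ 0.10890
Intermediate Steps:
D(t) = -27 + t
B(p, N) = √(N² + p²)
X(q) = 269/q - q/657 (X(q) = q/(-657) + 269/q = q*(-1/657) + 269/q = -q/657 + 269/q = 269/q - q/657)
X(-2348)/B(D(-1), -15) = (269/(-2348) - 1/657*(-2348))/(√((-15)² + (-27 - 1)²)) = (269*(-1/2348) + 2348/657)/(√(225 + (-28)²)) = (-269/2348 + 2348/657)/(√(225 + 784)) = 5336371/(1542636*(√1009)) = 5336371*(√1009/1009)/1542636 = 5336371*√1009/1556519724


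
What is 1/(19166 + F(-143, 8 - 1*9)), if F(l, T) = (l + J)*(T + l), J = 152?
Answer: 1/17870 ≈ 5.5960e-5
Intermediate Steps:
F(l, T) = (152 + l)*(T + l) (F(l, T) = (l + 152)*(T + l) = (152 + l)*(T + l))
1/(19166 + F(-143, 8 - 1*9)) = 1/(19166 + ((-143)² + 152*(8 - 1*9) + 152*(-143) + (8 - 1*9)*(-143))) = 1/(19166 + (20449 + 152*(8 - 9) - 21736 + (8 - 9)*(-143))) = 1/(19166 + (20449 + 152*(-1) - 21736 - 1*(-143))) = 1/(19166 + (20449 - 152 - 21736 + 143)) = 1/(19166 - 1296) = 1/17870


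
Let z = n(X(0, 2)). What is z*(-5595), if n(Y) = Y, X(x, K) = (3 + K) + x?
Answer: -27975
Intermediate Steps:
X(x, K) = 3 + K + x
z = 5 (z = 3 + 2 + 0 = 5)
z*(-5595) = 5*(-5595) = -27975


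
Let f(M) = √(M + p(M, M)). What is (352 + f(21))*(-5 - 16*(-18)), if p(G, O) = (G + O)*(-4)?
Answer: 99616 + 1981*I*√3 ≈ 99616.0 + 3431.2*I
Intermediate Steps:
p(G, O) = -4*G - 4*O
f(M) = √7*√(-M) (f(M) = √(M + (-4*M - 4*M)) = √(M - 8*M) = √(-7*M) = √7*√(-M))
(352 + f(21))*(-5 - 16*(-18)) = (352 + √7*√(-1*21))*(-5 - 16*(-18)) = (352 + √7*√(-21))*(-5 + 288) = (352 + √7*(I*√21))*283 = (352 + 7*I*√3)*283 = 99616 + 1981*I*√3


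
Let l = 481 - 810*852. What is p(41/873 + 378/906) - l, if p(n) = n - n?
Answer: 689639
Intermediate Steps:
l = -689639 (l = 481 - 690120 = -689639)
p(n) = 0
p(41/873 + 378/906) - l = 0 - 1*(-689639) = 0 + 689639 = 689639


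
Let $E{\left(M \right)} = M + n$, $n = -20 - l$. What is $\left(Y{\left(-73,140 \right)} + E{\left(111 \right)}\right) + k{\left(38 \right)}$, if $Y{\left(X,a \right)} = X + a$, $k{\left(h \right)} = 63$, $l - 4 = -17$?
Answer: $234$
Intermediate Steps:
$l = -13$ ($l = 4 - 17 = -13$)
$n = -7$ ($n = -20 - -13 = -20 + 13 = -7$)
$E{\left(M \right)} = -7 + M$ ($E{\left(M \right)} = M - 7 = -7 + M$)
$\left(Y{\left(-73,140 \right)} + E{\left(111 \right)}\right) + k{\left(38 \right)} = \left(\left(-73 + 140\right) + \left(-7 + 111\right)\right) + 63 = \left(67 + 104\right) + 63 = 171 + 63 = 234$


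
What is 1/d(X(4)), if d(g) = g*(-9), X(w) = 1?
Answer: -⅑ ≈ -0.11111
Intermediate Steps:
d(g) = -9*g
1/d(X(4)) = 1/(-9*1) = 1/(-9) = -⅑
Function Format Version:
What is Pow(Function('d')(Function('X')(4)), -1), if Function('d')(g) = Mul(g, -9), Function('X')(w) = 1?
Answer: Rational(-1, 9) ≈ -0.11111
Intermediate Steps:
Function('d')(g) = Mul(-9, g)
Pow(Function('d')(Function('X')(4)), -1) = Pow(Mul(-9, 1), -1) = Pow(-9, -1) = Rational(-1, 9)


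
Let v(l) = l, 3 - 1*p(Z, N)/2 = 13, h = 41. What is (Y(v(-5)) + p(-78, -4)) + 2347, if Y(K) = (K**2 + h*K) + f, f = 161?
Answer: 2308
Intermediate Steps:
p(Z, N) = -20 (p(Z, N) = 6 - 2*13 = 6 - 26 = -20)
Y(K) = 161 + K**2 + 41*K (Y(K) = (K**2 + 41*K) + 161 = 161 + K**2 + 41*K)
(Y(v(-5)) + p(-78, -4)) + 2347 = ((161 + (-5)**2 + 41*(-5)) - 20) + 2347 = ((161 + 25 - 205) - 20) + 2347 = (-19 - 20) + 2347 = -39 + 2347 = 2308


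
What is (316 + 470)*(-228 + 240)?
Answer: 9432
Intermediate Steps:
(316 + 470)*(-228 + 240) = 786*12 = 9432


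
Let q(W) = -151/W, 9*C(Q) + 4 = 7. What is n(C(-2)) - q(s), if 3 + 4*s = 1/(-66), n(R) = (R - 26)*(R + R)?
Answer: -389422/1791 ≈ -217.43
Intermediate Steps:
C(Q) = 1/3 (C(Q) = -4/9 + (1/9)*7 = -4/9 + 7/9 = 1/3)
n(R) = 2*R*(-26 + R) (n(R) = (-26 + R)*(2*R) = 2*R*(-26 + R))
s = -199/264 (s = -3/4 + (1/4)/(-66) = -3/4 + (1/4)*(-1/66) = -3/4 - 1/264 = -199/264 ≈ -0.75379)
n(C(-2)) - q(s) = 2*(1/3)*(-26 + 1/3) - (-151)/(-199/264) = 2*(1/3)*(-77/3) - (-151)*(-264)/199 = -154/9 - 1*39864/199 = -154/9 - 39864/199 = -389422/1791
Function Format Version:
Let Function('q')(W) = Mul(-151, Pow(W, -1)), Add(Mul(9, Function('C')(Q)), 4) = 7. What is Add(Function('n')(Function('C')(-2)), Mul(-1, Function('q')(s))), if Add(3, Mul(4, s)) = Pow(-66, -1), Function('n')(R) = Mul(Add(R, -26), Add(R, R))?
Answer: Rational(-389422, 1791) ≈ -217.43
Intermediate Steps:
Function('C')(Q) = Rational(1, 3) (Function('C')(Q) = Add(Rational(-4, 9), Mul(Rational(1, 9), 7)) = Add(Rational(-4, 9), Rational(7, 9)) = Rational(1, 3))
Function('n')(R) = Mul(2, R, Add(-26, R)) (Function('n')(R) = Mul(Add(-26, R), Mul(2, R)) = Mul(2, R, Add(-26, R)))
s = Rational(-199, 264) (s = Add(Rational(-3, 4), Mul(Rational(1, 4), Pow(-66, -1))) = Add(Rational(-3, 4), Mul(Rational(1, 4), Rational(-1, 66))) = Add(Rational(-3, 4), Rational(-1, 264)) = Rational(-199, 264) ≈ -0.75379)
Add(Function('n')(Function('C')(-2)), Mul(-1, Function('q')(s))) = Add(Mul(2, Rational(1, 3), Add(-26, Rational(1, 3))), Mul(-1, Mul(-151, Pow(Rational(-199, 264), -1)))) = Add(Mul(2, Rational(1, 3), Rational(-77, 3)), Mul(-1, Mul(-151, Rational(-264, 199)))) = Add(Rational(-154, 9), Mul(-1, Rational(39864, 199))) = Add(Rational(-154, 9), Rational(-39864, 199)) = Rational(-389422, 1791)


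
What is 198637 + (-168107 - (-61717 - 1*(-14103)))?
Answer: 78144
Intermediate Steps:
198637 + (-168107 - (-61717 - 1*(-14103))) = 198637 + (-168107 - (-61717 + 14103)) = 198637 + (-168107 - 1*(-47614)) = 198637 + (-168107 + 47614) = 198637 - 120493 = 78144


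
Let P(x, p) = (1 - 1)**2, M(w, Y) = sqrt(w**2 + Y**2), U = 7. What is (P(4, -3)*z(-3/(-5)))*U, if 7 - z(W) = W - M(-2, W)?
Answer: 0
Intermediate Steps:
M(w, Y) = sqrt(Y**2 + w**2)
z(W) = 7 + sqrt(4 + W**2) - W (z(W) = 7 - (W - sqrt(W**2 + (-2)**2)) = 7 - (W - sqrt(W**2 + 4)) = 7 - (W - sqrt(4 + W**2)) = 7 + (sqrt(4 + W**2) - W) = 7 + sqrt(4 + W**2) - W)
P(x, p) = 0 (P(x, p) = 0**2 = 0)
(P(4, -3)*z(-3/(-5)))*U = (0*(7 + sqrt(4 + (-3/(-5))**2) - (-3)/(-5)))*7 = (0*(7 + sqrt(4 + (-3*(-1/5))**2) - (-3)*(-1)/5))*7 = (0*(7 + sqrt(4 + (3/5)**2) - 1*3/5))*7 = (0*(7 + sqrt(4 + 9/25) - 3/5))*7 = (0*(7 + sqrt(109/25) - 3/5))*7 = (0*(7 + sqrt(109)/5 - 3/5))*7 = (0*(32/5 + sqrt(109)/5))*7 = 0*7 = 0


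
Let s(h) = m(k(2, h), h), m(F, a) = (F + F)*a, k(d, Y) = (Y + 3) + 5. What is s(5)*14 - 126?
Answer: 1694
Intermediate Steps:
k(d, Y) = 8 + Y (k(d, Y) = (3 + Y) + 5 = 8 + Y)
m(F, a) = 2*F*a (m(F, a) = (2*F)*a = 2*F*a)
s(h) = 2*h*(8 + h) (s(h) = 2*(8 + h)*h = 2*h*(8 + h))
s(5)*14 - 126 = (2*5*(8 + 5))*14 - 126 = (2*5*13)*14 - 126 = 130*14 - 126 = 1820 - 126 = 1694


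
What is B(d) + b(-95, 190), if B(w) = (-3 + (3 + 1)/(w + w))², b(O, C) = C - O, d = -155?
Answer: 7065214/24025 ≈ 294.08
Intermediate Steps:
B(w) = (-3 + 2/w)² (B(w) = (-3 + 4/((2*w)))² = (-3 + 4*(1/(2*w)))² = (-3 + 2/w)²)
B(d) + b(-95, 190) = (-2 + 3*(-155))²/(-155)² + (190 - 1*(-95)) = (-2 - 465)²/24025 + (190 + 95) = (1/24025)*(-467)² + 285 = (1/24025)*218089 + 285 = 218089/24025 + 285 = 7065214/24025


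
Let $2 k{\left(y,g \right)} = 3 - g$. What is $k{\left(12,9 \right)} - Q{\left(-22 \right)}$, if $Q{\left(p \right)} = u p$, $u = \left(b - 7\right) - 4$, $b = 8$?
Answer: $-69$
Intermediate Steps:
$k{\left(y,g \right)} = \frac{3}{2} - \frac{g}{2}$ ($k{\left(y,g \right)} = \frac{3 - g}{2} = \frac{3}{2} - \frac{g}{2}$)
$u = -3$ ($u = \left(8 - 7\right) - 4 = 1 - 4 = -3$)
$Q{\left(p \right)} = - 3 p$
$k{\left(12,9 \right)} - Q{\left(-22 \right)} = \left(\frac{3}{2} - \frac{9}{2}\right) - \left(-3\right) \left(-22\right) = \left(\frac{3}{2} - \frac{9}{2}\right) - 66 = -3 - 66 = -69$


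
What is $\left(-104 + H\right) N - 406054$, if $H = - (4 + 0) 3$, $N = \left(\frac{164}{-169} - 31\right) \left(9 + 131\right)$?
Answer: $\frac{19121594}{169} \approx 1.1315 \cdot 10^{5}$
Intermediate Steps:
$N = - \frac{756420}{169}$ ($N = \left(164 \left(- \frac{1}{169}\right) - 31\right) 140 = \left(- \frac{164}{169} - 31\right) 140 = \left(- \frac{5403}{169}\right) 140 = - \frac{756420}{169} \approx -4475.9$)
$H = -12$ ($H = \left(-1\right) 4 \cdot 3 = \left(-4\right) 3 = -12$)
$\left(-104 + H\right) N - 406054 = \left(-104 - 12\right) \left(- \frac{756420}{169}\right) - 406054 = \left(-116\right) \left(- \frac{756420}{169}\right) - 406054 = \frac{87744720}{169} - 406054 = \frac{19121594}{169}$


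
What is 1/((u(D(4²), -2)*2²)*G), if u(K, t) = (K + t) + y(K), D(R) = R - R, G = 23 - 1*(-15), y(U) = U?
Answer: -1/304 ≈ -0.0032895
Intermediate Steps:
G = 38 (G = 23 + 15 = 38)
D(R) = 0
u(K, t) = t + 2*K (u(K, t) = (K + t) + K = t + 2*K)
1/((u(D(4²), -2)*2²)*G) = 1/(((-2 + 2*0)*2²)*38) = 1/(((-2 + 0)*4)*38) = 1/(-2*4*38) = 1/(-8*38) = 1/(-304) = -1/304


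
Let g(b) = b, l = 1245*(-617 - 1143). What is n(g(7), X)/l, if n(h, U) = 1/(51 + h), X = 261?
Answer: -1/127089600 ≈ -7.8685e-9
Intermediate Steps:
l = -2191200 (l = 1245*(-1760) = -2191200)
n(g(7), X)/l = 1/((51 + 7)*(-2191200)) = -1/2191200/58 = (1/58)*(-1/2191200) = -1/127089600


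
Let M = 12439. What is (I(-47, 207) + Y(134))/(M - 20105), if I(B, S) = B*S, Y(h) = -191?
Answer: 4960/3833 ≈ 1.2940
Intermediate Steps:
(I(-47, 207) + Y(134))/(M - 20105) = (-47*207 - 191)/(12439 - 20105) = (-9729 - 191)/(-7666) = -9920*(-1/7666) = 4960/3833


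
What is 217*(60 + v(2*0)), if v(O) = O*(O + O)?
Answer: 13020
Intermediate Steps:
v(O) = 2*O² (v(O) = O*(2*O) = 2*O²)
217*(60 + v(2*0)) = 217*(60 + 2*(2*0)²) = 217*(60 + 2*0²) = 217*(60 + 2*0) = 217*(60 + 0) = 217*60 = 13020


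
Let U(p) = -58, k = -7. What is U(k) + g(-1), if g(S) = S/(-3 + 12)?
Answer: -523/9 ≈ -58.111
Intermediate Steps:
g(S) = S/9
U(k) + g(-1) = -58 + (⅑)*(-1) = -58 - ⅑ = -523/9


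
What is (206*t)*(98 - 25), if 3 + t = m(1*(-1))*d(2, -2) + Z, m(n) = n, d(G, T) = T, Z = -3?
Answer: -60152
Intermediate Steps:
t = -4 (t = -3 + ((1*(-1))*(-2) - 3) = -3 + (-1*(-2) - 3) = -3 + (2 - 3) = -3 - 1 = -4)
(206*t)*(98 - 25) = (206*(-4))*(98 - 25) = -824*73 = -60152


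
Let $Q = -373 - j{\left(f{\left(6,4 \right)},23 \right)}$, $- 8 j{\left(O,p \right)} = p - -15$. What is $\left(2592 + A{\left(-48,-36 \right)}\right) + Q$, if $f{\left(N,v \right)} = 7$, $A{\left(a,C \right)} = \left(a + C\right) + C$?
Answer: $\frac{8415}{4} \approx 2103.8$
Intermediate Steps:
$A{\left(a,C \right)} = a + 2 C$ ($A{\left(a,C \right)} = \left(C + a\right) + C = a + 2 C$)
$j{\left(O,p \right)} = - \frac{15}{8} - \frac{p}{8}$ ($j{\left(O,p \right)} = - \frac{p - -15}{8} = - \frac{p + 15}{8} = - \frac{15 + p}{8} = - \frac{15}{8} - \frac{p}{8}$)
$Q = - \frac{1473}{4}$ ($Q = -373 - \left(- \frac{15}{8} - \frac{23}{8}\right) = -373 - - \frac{19}{4} = -373 + \frac{19}{4} = - \frac{1473}{4} \approx -368.25$)
$\left(2592 + A{\left(-48,-36 \right)}\right) + Q = \left(2592 + \left(-48 + 2 \left(-36\right)\right)\right) - \frac{1473}{4} = \left(2592 - 120\right) - \frac{1473}{4} = 2472 - \frac{1473}{4} = \frac{8415}{4}$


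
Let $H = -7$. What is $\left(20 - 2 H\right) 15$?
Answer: $510$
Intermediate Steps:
$\left(20 - 2 H\right) 15 = \left(20 - -14\right) 15 = \left(20 + 14\right) 15 = 34 \cdot 15 = 510$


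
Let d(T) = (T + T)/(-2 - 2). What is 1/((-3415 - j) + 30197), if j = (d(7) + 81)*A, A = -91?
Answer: 2/67669 ≈ 2.9556e-5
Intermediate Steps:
d(T) = -T/2 (d(T) = (2*T)/(-4) = (2*T)*(-¼) = -T/2)
j = -14105/2 (j = (-½*7 + 81)*(-91) = (-7/2 + 81)*(-91) = (155/2)*(-91) = -14105/2 ≈ -7052.5)
1/((-3415 - j) + 30197) = 1/((-3415 - 1*(-14105/2)) + 30197) = 1/((-3415 + 14105/2) + 30197) = 1/(7275/2 + 30197) = 1/(67669/2) = 2/67669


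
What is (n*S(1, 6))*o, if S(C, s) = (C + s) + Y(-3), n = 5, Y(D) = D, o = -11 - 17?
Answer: -560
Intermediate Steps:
o = -28
S(C, s) = -3 + C + s (S(C, s) = (C + s) - 3 = -3 + C + s)
(n*S(1, 6))*o = (5*(-3 + 1 + 6))*(-28) = (5*4)*(-28) = 20*(-28) = -560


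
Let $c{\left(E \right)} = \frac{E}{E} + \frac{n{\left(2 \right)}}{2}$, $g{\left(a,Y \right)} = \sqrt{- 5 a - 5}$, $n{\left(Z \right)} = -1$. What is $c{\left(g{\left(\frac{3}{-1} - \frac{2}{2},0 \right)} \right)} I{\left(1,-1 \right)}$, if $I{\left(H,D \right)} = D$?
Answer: $- \frac{1}{2} \approx -0.5$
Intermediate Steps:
$g{\left(a,Y \right)} = \sqrt{-5 - 5 a}$
$c{\left(E \right)} = \frac{1}{2}$ ($c{\left(E \right)} = \frac{E}{E} - \frac{1}{2} = 1 - \frac{1}{2} = \frac{1}{2}$)
$c{\left(g{\left(\frac{3}{-1} - \frac{2}{2},0 \right)} \right)} I{\left(1,-1 \right)} = \frac{1}{2} \left(-1\right) = - \frac{1}{2}$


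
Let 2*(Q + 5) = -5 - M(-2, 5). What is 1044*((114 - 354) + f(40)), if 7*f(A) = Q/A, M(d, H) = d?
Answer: -35081793/140 ≈ -2.5058e+5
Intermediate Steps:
Q = -13/2 (Q = -5 + (-5 - 1*(-2))/2 = -5 + (-5 + 2)/2 = -5 + (½)*(-3) = -5 - 3/2 = -13/2 ≈ -6.5000)
f(A) = -13/(14*A) (f(A) = (-13/(2*A))/7 = -13/(14*A))
1044*((114 - 354) + f(40)) = 1044*((114 - 354) - 13/14/40) = 1044*(-240 - 13/14*1/40) = 1044*(-240 - 13/560) = 1044*(-134413/560) = -35081793/140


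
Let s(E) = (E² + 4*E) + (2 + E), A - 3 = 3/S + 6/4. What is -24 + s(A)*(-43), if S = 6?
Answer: -2260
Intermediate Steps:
A = 5 (A = 3 + (3/6 + 6/4) = 3 + (3*(⅙) + 6*(¼)) = 3 + (½ + 3/2) = 3 + 2 = 5)
s(E) = 2 + E² + 5*E
-24 + s(A)*(-43) = -24 + (2 + 5² + 5*5)*(-43) = -24 + (2 + 25 + 25)*(-43) = -24 + 52*(-43) = -24 - 2236 = -2260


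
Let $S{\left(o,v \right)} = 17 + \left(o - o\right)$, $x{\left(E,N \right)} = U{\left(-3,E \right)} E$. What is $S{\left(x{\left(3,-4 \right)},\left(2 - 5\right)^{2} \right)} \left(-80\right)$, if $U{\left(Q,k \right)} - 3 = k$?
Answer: $-1360$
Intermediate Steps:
$U{\left(Q,k \right)} = 3 + k$
$x{\left(E,N \right)} = E \left(3 + E\right)$ ($x{\left(E,N \right)} = \left(3 + E\right) E = E \left(3 + E\right)$)
$S{\left(o,v \right)} = 17$ ($S{\left(o,v \right)} = 17 + 0 = 17$)
$S{\left(x{\left(3,-4 \right)},\left(2 - 5\right)^{2} \right)} \left(-80\right) = 17 \left(-80\right) = -1360$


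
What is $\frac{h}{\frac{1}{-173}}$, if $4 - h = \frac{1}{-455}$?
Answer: $- \frac{315033}{455} \approx -692.38$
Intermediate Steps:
$h = \frac{1821}{455}$ ($h = 4 - \frac{1}{-455} = 4 - - \frac{1}{455} = 4 + \frac{1}{455} = \frac{1821}{455} \approx 4.0022$)
$\frac{h}{\frac{1}{-173}} = \frac{1821}{455 \frac{1}{-173}} = \frac{1821}{455 \left(- \frac{1}{173}\right)} = \frac{1821}{455} \left(-173\right) = - \frac{315033}{455}$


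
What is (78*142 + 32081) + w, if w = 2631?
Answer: 45788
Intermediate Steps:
(78*142 + 32081) + w = (78*142 + 32081) + 2631 = (11076 + 32081) + 2631 = 43157 + 2631 = 45788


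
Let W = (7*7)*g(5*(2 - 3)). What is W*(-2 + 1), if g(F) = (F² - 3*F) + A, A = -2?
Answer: -1862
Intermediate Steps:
g(F) = -2 + F² - 3*F (g(F) = (F² - 3*F) - 2 = -2 + F² - 3*F)
W = 1862 (W = (7*7)*(-2 + (5*(2 - 3))² - 15*(2 - 3)) = 49*(-2 + (5*(-1))² - 15*(-1)) = 49*(-2 + (-5)² - 3*(-5)) = 49*(-2 + 25 + 15) = 49*38 = 1862)
W*(-2 + 1) = 1862*(-2 + 1) = 1862*(-1) = -1862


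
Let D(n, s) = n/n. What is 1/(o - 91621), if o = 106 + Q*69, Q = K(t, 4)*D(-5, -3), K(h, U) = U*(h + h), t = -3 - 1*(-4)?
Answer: -1/90963 ≈ -1.0993e-5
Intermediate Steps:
D(n, s) = 1
t = 1 (t = -3 + 4 = 1)
K(h, U) = 2*U*h (K(h, U) = U*(2*h) = 2*U*h)
Q = 8 (Q = (2*4*1)*1 = 8*1 = 8)
o = 658 (o = 106 + 8*69 = 106 + 552 = 658)
1/(o - 91621) = 1/(658 - 91621) = 1/(-90963) = -1/90963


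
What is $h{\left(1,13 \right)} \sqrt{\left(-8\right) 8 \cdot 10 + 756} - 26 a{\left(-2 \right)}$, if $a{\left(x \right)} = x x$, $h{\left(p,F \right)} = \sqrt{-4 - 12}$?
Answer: $-104 + 8 i \sqrt{29} \approx -104.0 + 43.081 i$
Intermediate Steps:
$h{\left(p,F \right)} = 4 i$ ($h{\left(p,F \right)} = \sqrt{-16} = 4 i$)
$a{\left(x \right)} = x^{2}$
$h{\left(1,13 \right)} \sqrt{\left(-8\right) 8 \cdot 10 + 756} - 26 a{\left(-2 \right)} = 4 i \sqrt{\left(-8\right) 8 \cdot 10 + 756} - 26 \left(-2\right)^{2} = 4 i \sqrt{\left(-64\right) 10 + 756} - 104 = 4 i \sqrt{-640 + 756} - 104 = 4 i \sqrt{116} - 104 = 4 i 2 \sqrt{29} - 104 = 8 i \sqrt{29} - 104 = -104 + 8 i \sqrt{29}$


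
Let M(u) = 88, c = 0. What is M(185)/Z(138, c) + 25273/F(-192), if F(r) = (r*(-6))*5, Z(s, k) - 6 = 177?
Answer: 1710613/351360 ≈ 4.8685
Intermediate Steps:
Z(s, k) = 183 (Z(s, k) = 6 + 177 = 183)
F(r) = -30*r (F(r) = -6*r*5 = -30*r)
M(185)/Z(138, c) + 25273/F(-192) = 88/183 + 25273/((-30*(-192))) = 88*(1/183) + 25273/5760 = 88/183 + 25273*(1/5760) = 88/183 + 25273/5760 = 1710613/351360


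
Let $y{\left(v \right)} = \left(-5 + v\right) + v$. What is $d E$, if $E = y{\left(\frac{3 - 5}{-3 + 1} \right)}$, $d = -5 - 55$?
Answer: $180$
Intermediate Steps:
$d = -60$ ($d = -5 - 55 = -60$)
$y{\left(v \right)} = -5 + 2 v$
$E = -3$ ($E = -5 + 2 \frac{3 - 5}{-3 + 1} = -5 + 2 \left(- \frac{2}{-2}\right) = -5 + 2 \left(\left(-2\right) \left(- \frac{1}{2}\right)\right) = -5 + 2 \cdot 1 = -5 + 2 = -3$)
$d E = \left(-60\right) \left(-3\right) = 180$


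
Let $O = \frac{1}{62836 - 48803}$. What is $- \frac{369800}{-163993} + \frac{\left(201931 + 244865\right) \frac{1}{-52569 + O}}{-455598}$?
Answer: $\frac{1150823690106071153}{510344694728119108} \approx 2.255$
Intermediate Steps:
$O = \frac{1}{14033} \approx 7.1261 \cdot 10^{-5}$
$- \frac{369800}{-163993} + \frac{\left(201931 + 244865\right) \frac{1}{-52569 + O}}{-455598} = - \frac{369800}{-163993} + \frac{\left(201931 + 244865\right) \frac{1}{-52569 + \frac{1}{14033}}}{-455598} = \left(-369800\right) \left(- \frac{1}{163993}\right) + \frac{446796}{- \frac{737700776}{14033}} \left(- \frac{1}{455598}\right) = \frac{369800}{163993} + 446796 \left(- \frac{14033}{737700776}\right) \left(- \frac{1}{455598}\right) = \frac{369800}{163993} - - \frac{58054521}{3111990723556} = \frac{369800}{163993} + \frac{58054521}{3111990723556} = \frac{1150823690106071153}{510344694728119108}$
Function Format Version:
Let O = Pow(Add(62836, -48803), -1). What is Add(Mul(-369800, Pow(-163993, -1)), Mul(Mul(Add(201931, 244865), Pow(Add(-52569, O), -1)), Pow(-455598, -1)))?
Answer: Rational(1150823690106071153, 510344694728119108) ≈ 2.2550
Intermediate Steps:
O = Rational(1, 14033) (O = Pow(14033, -1) = Rational(1, 14033) ≈ 7.1261e-5)
Add(Mul(-369800, Pow(-163993, -1)), Mul(Mul(Add(201931, 244865), Pow(Add(-52569, O), -1)), Pow(-455598, -1))) = Add(Mul(-369800, Pow(-163993, -1)), Mul(Mul(Add(201931, 244865), Pow(Add(-52569, Rational(1, 14033)), -1)), Pow(-455598, -1))) = Add(Mul(-369800, Rational(-1, 163993)), Mul(Mul(446796, Pow(Rational(-737700776, 14033), -1)), Rational(-1, 455598))) = Add(Rational(369800, 163993), Mul(Mul(446796, Rational(-14033, 737700776)), Rational(-1, 455598))) = Add(Rational(369800, 163993), Mul(Rational(-1567472067, 184425194), Rational(-1, 455598))) = Add(Rational(369800, 163993), Rational(58054521, 3111990723556)) = Rational(1150823690106071153, 510344694728119108)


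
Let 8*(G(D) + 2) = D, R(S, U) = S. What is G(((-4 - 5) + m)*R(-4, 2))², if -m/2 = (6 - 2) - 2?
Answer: 81/4 ≈ 20.250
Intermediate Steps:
m = -4 (m = -2*((6 - 2) - 2) = -2*(4 - 2) = -2*2 = -4)
G(D) = -2 + D/8
G(((-4 - 5) + m)*R(-4, 2))² = (-2 + (((-4 - 5) - 4)*(-4))/8)² = (-2 + ((-9 - 4)*(-4))/8)² = (-2 + (-13*(-4))/8)² = (-2 + (⅛)*52)² = (-2 + 13/2)² = (9/2)² = 81/4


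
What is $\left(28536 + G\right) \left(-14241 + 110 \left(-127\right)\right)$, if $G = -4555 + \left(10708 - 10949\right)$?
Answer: $-669729140$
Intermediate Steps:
$G = -4796$ ($G = -4555 - 241 = -4796$)
$\left(28536 + G\right) \left(-14241 + 110 \left(-127\right)\right) = \left(28536 - 4796\right) \left(-14241 + 110 \left(-127\right)\right) = 23740 \left(-14241 - 13970\right) = 23740 \left(-28211\right) = -669729140$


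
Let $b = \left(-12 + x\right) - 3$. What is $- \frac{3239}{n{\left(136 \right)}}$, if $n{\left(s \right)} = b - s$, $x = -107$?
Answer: $\frac{3239}{258} \approx 12.554$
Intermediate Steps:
$b = -122$ ($b = \left(-12 - 107\right) - 3 = -119 - 3 = -122$)
$n{\left(s \right)} = -122 - s$
$- \frac{3239}{n{\left(136 \right)}} = - \frac{3239}{-122 - 136} = - \frac{3239}{-258} = \left(-3239\right) \left(- \frac{1}{258}\right) = \frac{3239}{258}$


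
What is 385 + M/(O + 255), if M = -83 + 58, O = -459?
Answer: 78565/204 ≈ 385.12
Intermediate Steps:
M = -25
385 + M/(O + 255) = 385 - 25/(-459 + 255) = 385 - 25/(-204) = 385 - 1/204*(-25) = 385 + 25/204 = 78565/204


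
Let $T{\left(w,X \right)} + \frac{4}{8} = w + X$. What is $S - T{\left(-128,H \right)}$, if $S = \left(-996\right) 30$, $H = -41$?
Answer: $- \frac{59421}{2} \approx -29711.0$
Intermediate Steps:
$T{\left(w,X \right)} = - \frac{1}{2} + X + w$ ($T{\left(w,X \right)} = - \frac{1}{2} + \left(w + X\right) = - \frac{1}{2} + \left(X + w\right) = - \frac{1}{2} + X + w$)
$S = -29880$
$S - T{\left(-128,H \right)} = -29880 - \left(- \frac{1}{2} - 41 - 128\right) = -29880 - - \frac{339}{2} = -29880 + \frac{339}{2} = - \frac{59421}{2}$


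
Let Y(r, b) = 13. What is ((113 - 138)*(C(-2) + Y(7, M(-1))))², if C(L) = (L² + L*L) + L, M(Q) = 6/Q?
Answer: 225625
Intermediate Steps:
C(L) = L + 2*L² (C(L) = (L² + L²) + L = 2*L² + L = L + 2*L²)
((113 - 138)*(C(-2) + Y(7, M(-1))))² = ((113 - 138)*(-2*(1 + 2*(-2)) + 13))² = (-25*(-2*(1 - 4) + 13))² = (-25*(-2*(-3) + 13))² = (-25*(6 + 13))² = (-25*19)² = (-475)² = 225625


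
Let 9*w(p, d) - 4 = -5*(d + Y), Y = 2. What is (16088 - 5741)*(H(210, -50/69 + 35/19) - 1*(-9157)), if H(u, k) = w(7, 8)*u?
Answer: 83641699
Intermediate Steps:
w(p, d) = -⅔ - 5*d/9 (w(p, d) = 4/9 + (-5*(d + 2))/9 = 4/9 + (-5*(2 + d))/9 = 4/9 + (-10 - 5*d)/9 = 4/9 + (-10/9 - 5*d/9) = -⅔ - 5*d/9)
H(u, k) = -46*u/9 (H(u, k) = (-⅔ - 5/9*8)*u = (-⅔ - 40/9)*u = -46*u/9)
(16088 - 5741)*(H(210, -50/69 + 35/19) - 1*(-9157)) = (16088 - 5741)*(-46/9*210 - 1*(-9157)) = 10347*(-3220/3 + 9157) = 10347*(24251/3) = 83641699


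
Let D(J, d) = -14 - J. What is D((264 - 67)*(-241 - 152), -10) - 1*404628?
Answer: -327221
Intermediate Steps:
D((264 - 67)*(-241 - 152), -10) - 1*404628 = (-14 - (264 - 67)*(-241 - 152)) - 1*404628 = (-14 - 197*(-393)) - 404628 = (-14 - 1*(-77421)) - 404628 = (-14 + 77421) - 404628 = 77407 - 404628 = -327221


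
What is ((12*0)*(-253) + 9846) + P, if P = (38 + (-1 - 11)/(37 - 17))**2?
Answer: 281119/25 ≈ 11245.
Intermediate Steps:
P = 34969/25 (P = (38 - 12/20)**2 = (38 - 12*1/20)**2 = (38 - 3/5)**2 = (187/5)**2 = 34969/25 ≈ 1398.8)
((12*0)*(-253) + 9846) + P = ((12*0)*(-253) + 9846) + 34969/25 = (0*(-253) + 9846) + 34969/25 = (0 + 9846) + 34969/25 = 9846 + 34969/25 = 281119/25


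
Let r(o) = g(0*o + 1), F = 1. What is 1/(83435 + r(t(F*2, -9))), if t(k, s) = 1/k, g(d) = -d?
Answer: 1/83434 ≈ 1.1986e-5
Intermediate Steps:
r(o) = -1 (r(o) = -(0*o + 1) = -(0 + 1) = -1*1 = -1)
1/(83435 + r(t(F*2, -9))) = 1/(83435 - 1) = 1/83434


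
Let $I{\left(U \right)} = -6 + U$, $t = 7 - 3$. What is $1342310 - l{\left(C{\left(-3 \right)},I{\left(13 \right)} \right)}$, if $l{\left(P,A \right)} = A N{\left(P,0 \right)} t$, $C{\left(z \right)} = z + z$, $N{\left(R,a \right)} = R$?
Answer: $1342478$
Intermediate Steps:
$t = 4$ ($t = 7 - 3 = 4$)
$C{\left(z \right)} = 2 z$
$l{\left(P,A \right)} = 4 A P$ ($l{\left(P,A \right)} = A P 4 = 4 A P$)
$1342310 - l{\left(C{\left(-3 \right)},I{\left(13 \right)} \right)} = 1342310 - 4 \left(-6 + 13\right) 2 \left(-3\right) = 1342310 - 4 \cdot 7 \left(-6\right) = 1342310 - -168 = 1342310 + 168 = 1342478$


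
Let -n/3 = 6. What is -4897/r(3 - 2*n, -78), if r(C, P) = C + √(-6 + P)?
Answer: -63661/535 + 9794*I*√21/1605 ≈ -118.99 + 27.964*I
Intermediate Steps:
n = -18 (n = -3*6 = -18)
-4897/r(3 - 2*n, -78) = -4897/((3 - 2*(-18)) + √(-6 - 78)) = -4897/((3 + 36) + √(-84)) = -4897/(39 + 2*I*√21)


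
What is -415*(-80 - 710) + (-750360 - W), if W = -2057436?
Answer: 1634926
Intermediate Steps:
-415*(-80 - 710) + (-750360 - W) = -415*(-80 - 710) + (-750360 - 1*(-2057436)) = -415*(-790) + (-750360 + 2057436) = 327850 + 1307076 = 1634926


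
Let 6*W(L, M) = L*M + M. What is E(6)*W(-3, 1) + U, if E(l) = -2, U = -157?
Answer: -469/3 ≈ -156.33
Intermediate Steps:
W(L, M) = M/6 + L*M/6 (W(L, M) = (L*M + M)/6 = (M + L*M)/6 = M/6 + L*M/6)
E(6)*W(-3, 1) + U = -(1 - 3)/3 - 157 = -(-2)/3 - 157 = -2*(-⅓) - 157 = ⅔ - 157 = -469/3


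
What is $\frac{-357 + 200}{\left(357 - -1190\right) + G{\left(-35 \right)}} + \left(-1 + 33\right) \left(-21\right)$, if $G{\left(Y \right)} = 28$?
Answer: $- \frac{1058557}{1575} \approx -672.1$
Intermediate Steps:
$\frac{-357 + 200}{\left(357 - -1190\right) + G{\left(-35 \right)}} + \left(-1 + 33\right) \left(-21\right) = \frac{-357 + 200}{\left(357 - -1190\right) + 28} + \left(-1 + 33\right) \left(-21\right) = - \frac{157}{\left(357 + 1190\right) + 28} + 32 \left(-21\right) = - \frac{157}{1547 + 28} - 672 = - \frac{157}{1575} - 672 = - \frac{1058557}{1575}$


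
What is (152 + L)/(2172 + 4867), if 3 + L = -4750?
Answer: -4601/7039 ≈ -0.65364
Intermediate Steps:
L = -4753 (L = -3 - 4750 = -4753)
(152 + L)/(2172 + 4867) = (152 - 4753)/(2172 + 4867) = -4601/7039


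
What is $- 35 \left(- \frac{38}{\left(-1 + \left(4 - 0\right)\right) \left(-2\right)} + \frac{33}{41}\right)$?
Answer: $- \frac{30730}{123} \approx -249.84$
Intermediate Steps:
$- 35 \left(- \frac{38}{\left(-1 + \left(4 - 0\right)\right) \left(-2\right)} + \frac{33}{41}\right) = - 35 \left(- \frac{38}{\left(-1 + \left(4 + 0\right)\right) \left(-2\right)} + 33 \cdot \frac{1}{41}\right) = - 35 \left(- \frac{38}{\left(-1 + 4\right) \left(-2\right)} + \frac{33}{41}\right) = - 35 \left(- \frac{38}{3 \left(-2\right)} + \frac{33}{41}\right) = - 35 \left(- \frac{38}{-6} + \frac{33}{41}\right) = - 35 \left(\left(-38\right) \left(- \frac{1}{6}\right) + \frac{33}{41}\right) = - 35 \left(\frac{19}{3} + \frac{33}{41}\right) = \left(-35\right) \frac{878}{123} = - \frac{30730}{123}$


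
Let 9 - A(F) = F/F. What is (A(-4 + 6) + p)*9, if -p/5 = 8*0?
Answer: 72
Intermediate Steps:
p = 0 (p = -40*0 = -5*0 = 0)
A(F) = 8 (A(F) = 9 - F/F = 9 - 1*1 = 9 - 1 = 8)
(A(-4 + 6) + p)*9 = (8 + 0)*9 = 8*9 = 72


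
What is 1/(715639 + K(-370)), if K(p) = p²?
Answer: 1/852539 ≈ 1.1730e-6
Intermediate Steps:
1/(715639 + K(-370)) = 1/(715639 + (-370)²) = 1/(715639 + 136900) = 1/852539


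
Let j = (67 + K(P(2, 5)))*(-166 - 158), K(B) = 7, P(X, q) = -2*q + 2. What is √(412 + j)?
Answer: 2*I*√5891 ≈ 153.51*I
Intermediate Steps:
P(X, q) = 2 - 2*q
j = -23976 (j = (67 + 7)*(-166 - 158) = 74*(-324) = -23976)
√(412 + j) = √(412 - 23976) = √(-23564) = 2*I*√5891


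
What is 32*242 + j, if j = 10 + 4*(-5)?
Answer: 7734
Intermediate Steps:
j = -10 (j = 10 - 20 = -10)
32*242 + j = 32*242 - 10 = 7744 - 10 = 7734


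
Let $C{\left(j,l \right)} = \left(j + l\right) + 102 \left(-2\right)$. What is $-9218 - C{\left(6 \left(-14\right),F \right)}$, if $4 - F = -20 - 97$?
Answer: $-9051$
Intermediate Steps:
$F = 121$ ($F = 4 - \left(-20 - 97\right) = 4 - -117 = 4 + 117 = 121$)
$C{\left(j,l \right)} = -204 + j + l$ ($C{\left(j,l \right)} = \left(j + l\right) - 204 = -204 + j + l$)
$-9218 - C{\left(6 \left(-14\right),F \right)} = -9218 - \left(-204 + 6 \left(-14\right) + 121\right) = -9218 - \left(-204 - 84 + 121\right) = -9218 - -167 = -9218 + 167 = -9051$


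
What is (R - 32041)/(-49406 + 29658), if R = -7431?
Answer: 9868/4937 ≈ 1.9988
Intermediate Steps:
(R - 32041)/(-49406 + 29658) = (-7431 - 32041)/(-49406 + 29658) = -39472/(-19748) = -39472*(-1/19748) = 9868/4937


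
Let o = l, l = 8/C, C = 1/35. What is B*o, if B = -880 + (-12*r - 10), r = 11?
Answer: -286160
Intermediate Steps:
C = 1/35 ≈ 0.028571
l = 280 (l = 8/(1/35) = 8*35 = 280)
o = 280
B = -1022 (B = -880 + (-12*11 - 10) = -880 + (-132 - 10) = -880 - 142 = -1022)
B*o = -1022*280 = -286160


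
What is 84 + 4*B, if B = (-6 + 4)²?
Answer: 100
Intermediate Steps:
B = 4 (B = (-2)² = 4)
84 + 4*B = 84 + 4*4 = 84 + 16 = 100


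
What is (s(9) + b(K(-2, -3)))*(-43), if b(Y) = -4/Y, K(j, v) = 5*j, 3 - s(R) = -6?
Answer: -2021/5 ≈ -404.20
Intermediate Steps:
s(R) = 9 (s(R) = 3 - 1*(-6) = 3 + 6 = 9)
(s(9) + b(K(-2, -3)))*(-43) = (9 - 4/(5*(-2)))*(-43) = (9 - 4/(-10))*(-43) = (9 - 4*(-⅒))*(-43) = (9 + ⅖)*(-43) = (47/5)*(-43) = -2021/5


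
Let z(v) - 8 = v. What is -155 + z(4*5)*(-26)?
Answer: -883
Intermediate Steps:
z(v) = 8 + v
-155 + z(4*5)*(-26) = -155 + (8 + 4*5)*(-26) = -155 + (8 + 20)*(-26) = -155 + 28*(-26) = -155 - 728 = -883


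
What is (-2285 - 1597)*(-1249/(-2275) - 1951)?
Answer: 17225505432/2275 ≈ 7.5716e+6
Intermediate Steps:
(-2285 - 1597)*(-1249/(-2275) - 1951) = -3882*(-1249*(-1/2275) - 1951) = -3882*(1249/2275 - 1951) = -3882*(-4437276/2275) = 17225505432/2275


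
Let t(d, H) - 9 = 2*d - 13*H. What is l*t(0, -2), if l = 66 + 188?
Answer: 8890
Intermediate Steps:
t(d, H) = 9 - 13*H + 2*d (t(d, H) = 9 + (2*d - 13*H) = 9 + (-13*H + 2*d) = 9 - 13*H + 2*d)
l = 254
l*t(0, -2) = 254*(9 - 13*(-2) + 2*0) = 254*(9 + 26 + 0) = 254*35 = 8890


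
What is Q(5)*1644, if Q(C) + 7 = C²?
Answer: 29592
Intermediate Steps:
Q(C) = -7 + C²
Q(5)*1644 = (-7 + 5²)*1644 = (-7 + 25)*1644 = 18*1644 = 29592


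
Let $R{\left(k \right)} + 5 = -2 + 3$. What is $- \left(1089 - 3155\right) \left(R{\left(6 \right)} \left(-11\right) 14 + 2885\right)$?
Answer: $7233066$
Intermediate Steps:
$R{\left(k \right)} = -4$ ($R{\left(k \right)} = -5 + \left(-2 + 3\right) = -5 + 1 = -4$)
$- \left(1089 - 3155\right) \left(R{\left(6 \right)} \left(-11\right) 14 + 2885\right) = - \left(1089 - 3155\right) \left(\left(-4\right) \left(-11\right) 14 + 2885\right) = - \left(-2066\right) \left(44 \cdot 14 + 2885\right) = - \left(-2066\right) \left(616 + 2885\right) = - \left(-2066\right) 3501 = \left(-1\right) \left(-7233066\right) = 7233066$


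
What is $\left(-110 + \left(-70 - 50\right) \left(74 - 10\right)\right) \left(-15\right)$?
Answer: $116850$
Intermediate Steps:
$\left(-110 + \left(-70 - 50\right) \left(74 - 10\right)\right) \left(-15\right) = \left(-110 - 7680\right) \left(-15\right) = \left(-7790\right) \left(-15\right) = 116850$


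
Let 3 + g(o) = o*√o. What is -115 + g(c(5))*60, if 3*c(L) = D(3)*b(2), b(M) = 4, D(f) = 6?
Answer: -295 + 960*√2 ≈ 1062.6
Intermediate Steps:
c(L) = 8 (c(L) = (6*4)/3 = (⅓)*24 = 8)
g(o) = -3 + o^(3/2) (g(o) = -3 + o*√o = -3 + o^(3/2))
-115 + g(c(5))*60 = -115 + (-3 + 8^(3/2))*60 = -115 + (-3 + 16*√2)*60 = -115 + (-180 + 960*√2) = -295 + 960*√2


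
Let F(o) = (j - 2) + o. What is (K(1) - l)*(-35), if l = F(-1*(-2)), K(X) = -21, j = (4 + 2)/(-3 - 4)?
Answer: 705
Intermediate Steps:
j = -6/7 (j = 6/(-7) = 6*(-⅐) = -6/7 ≈ -0.85714)
F(o) = -20/7 + o (F(o) = (-6/7 - 2) + o = -20/7 + o)
l = -6/7 (l = -20/7 - 1*(-2) = -20/7 + 2 = -6/7 ≈ -0.85714)
(K(1) - l)*(-35) = (-21 - 1*(-6/7))*(-35) = (-21 + 6/7)*(-35) = -141/7*(-35) = 705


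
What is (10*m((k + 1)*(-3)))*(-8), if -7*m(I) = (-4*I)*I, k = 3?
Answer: -46080/7 ≈ -6582.9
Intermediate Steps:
m(I) = 4*I**2/7 (m(I) = -(-4*I)*I/7 = -(-4)*I**2/7 = 4*I**2/7)
(10*m((k + 1)*(-3)))*(-8) = (10*(4*((3 + 1)*(-3))**2/7))*(-8) = (10*(4*(4*(-3))**2/7))*(-8) = (10*((4/7)*(-12)**2))*(-8) = (10*((4/7)*144))*(-8) = (10*(576/7))*(-8) = (5760/7)*(-8) = -46080/7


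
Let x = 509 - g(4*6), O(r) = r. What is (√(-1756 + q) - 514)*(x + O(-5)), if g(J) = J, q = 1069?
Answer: -246720 + 480*I*√687 ≈ -2.4672e+5 + 12581.0*I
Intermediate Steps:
x = 485 (x = 509 - 4*6 = 509 - 1*24 = 509 - 24 = 485)
(√(-1756 + q) - 514)*(x + O(-5)) = (√(-1756 + 1069) - 514)*(485 - 5) = (√(-687) - 514)*480 = (I*√687 - 514)*480 = (-514 + I*√687)*480 = -246720 + 480*I*√687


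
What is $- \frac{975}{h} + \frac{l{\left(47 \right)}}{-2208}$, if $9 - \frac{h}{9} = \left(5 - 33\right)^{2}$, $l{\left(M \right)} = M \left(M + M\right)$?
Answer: $- \frac{63695}{34224} \approx -1.8611$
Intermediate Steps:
$l{\left(M \right)} = 2 M^{2}$ ($l{\left(M \right)} = M 2 M = 2 M^{2}$)
$h = -6975$ ($h = 81 - 9 \left(5 - 33\right)^{2} = 81 - 9 \left(-28\right)^{2} = 81 - 7056 = -6975$)
$- \frac{975}{h} + \frac{l{\left(47 \right)}}{-2208} = - \frac{975}{-6975} + \frac{2 \cdot 47^{2}}{-2208} = \left(-975\right) \left(- \frac{1}{6975}\right) + 2 \cdot 2209 \left(- \frac{1}{2208}\right) = \frac{13}{93} + 4418 \left(- \frac{1}{2208}\right) = \frac{13}{93} - \frac{2209}{1104} = - \frac{63695}{34224}$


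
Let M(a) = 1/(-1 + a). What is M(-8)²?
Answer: 1/81 ≈ 0.012346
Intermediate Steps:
M(-8)² = (1/(-1 - 8))² = (1/(-9))² = (-⅑)² = 1/81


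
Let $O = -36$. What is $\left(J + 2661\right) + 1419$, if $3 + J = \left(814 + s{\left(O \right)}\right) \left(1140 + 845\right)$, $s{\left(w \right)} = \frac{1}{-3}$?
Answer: $\frac{4857616}{3} \approx 1.6192 \cdot 10^{6}$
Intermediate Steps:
$s{\left(w \right)} = - \frac{1}{3}$
$J = \frac{4845376}{3}$ ($J = -3 + \left(814 - \frac{1}{3}\right) \left(1140 + 845\right) = -3 + \frac{2441}{3} \cdot 1985 = -3 + \frac{4845385}{3} = \frac{4845376}{3} \approx 1.6151 \cdot 10^{6}$)
$\left(J + 2661\right) + 1419 = \left(\frac{4845376}{3} + 2661\right) + 1419 = \frac{4853359}{3} + 1419 = \frac{4857616}{3}$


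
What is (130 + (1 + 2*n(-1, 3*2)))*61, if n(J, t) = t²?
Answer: 12383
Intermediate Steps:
(130 + (1 + 2*n(-1, 3*2)))*61 = (130 + (1 + 2*(3*2)²))*61 = (130 + (1 + 2*6²))*61 = (130 + (1 + 2*36))*61 = (130 + (1 + 72))*61 = (130 + 73)*61 = 203*61 = 12383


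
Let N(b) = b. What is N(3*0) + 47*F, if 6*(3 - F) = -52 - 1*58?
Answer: 3008/3 ≈ 1002.7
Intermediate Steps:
F = 64/3 (F = 3 - (-52 - 1*58)/6 = 3 - (-52 - 58)/6 = 3 - ⅙*(-110) = 3 + 55/3 = 64/3 ≈ 21.333)
N(3*0) + 47*F = 3*0 + 47*(64/3) = 0 + 3008/3 = 3008/3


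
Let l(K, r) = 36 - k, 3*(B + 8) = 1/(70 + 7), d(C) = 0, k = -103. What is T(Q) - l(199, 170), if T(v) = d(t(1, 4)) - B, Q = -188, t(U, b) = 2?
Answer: -30262/231 ≈ -131.00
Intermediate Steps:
B = -1847/231 (B = -8 + 1/(3*(70 + 7)) = -8 + (⅓)/77 = -8 + (⅓)*(1/77) = -8 + 1/231 = -1847/231 ≈ -7.9957)
l(K, r) = 139 (l(K, r) = 36 - 1*(-103) = 36 + 103 = 139)
T(v) = 1847/231 (T(v) = 0 - 1*(-1847/231) = 0 + 1847/231 = 1847/231)
T(Q) - l(199, 170) = 1847/231 - 1*139 = 1847/231 - 139 = -30262/231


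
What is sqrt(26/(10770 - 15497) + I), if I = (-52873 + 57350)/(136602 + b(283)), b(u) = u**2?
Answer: sqrt(15906137642060241)/1024298357 ≈ 0.12313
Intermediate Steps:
I = 4477/216691 (I = (-52873 + 57350)/(136602 + 283**2) = 4477/(136602 + 80089) = 4477/216691 ≈ 0.020661)
sqrt(26/(10770 - 15497) + I) = sqrt(26/(10770 - 15497) + 4477/216691) = sqrt(26/(-4727) + 4477/216691) = sqrt(26*(-1/4727) + 4477/216691) = sqrt(-26/4727 + 4477/216691) = sqrt(15528813/1024298357) = sqrt(15906137642060241)/1024298357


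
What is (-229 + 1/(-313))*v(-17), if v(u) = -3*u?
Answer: -3655578/313 ≈ -11679.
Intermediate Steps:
(-229 + 1/(-313))*v(-17) = (-229 + 1/(-313))*(-3*(-17)) = (-229 - 1/313)*51 = -71678/313*51 = -3655578/313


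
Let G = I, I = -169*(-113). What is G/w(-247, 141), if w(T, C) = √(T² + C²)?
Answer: 19097*√80890/80890 ≈ 67.146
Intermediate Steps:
I = 19097
w(T, C) = √(C² + T²)
G = 19097
G/w(-247, 141) = 19097/(√(141² + (-247)²)) = 19097/(√(19881 + 61009)) = 19097/(√80890) = 19097*(√80890/80890) = 19097*√80890/80890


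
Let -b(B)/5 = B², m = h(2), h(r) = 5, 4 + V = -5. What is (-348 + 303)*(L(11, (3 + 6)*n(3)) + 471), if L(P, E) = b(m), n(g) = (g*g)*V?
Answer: -15570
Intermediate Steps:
V = -9 (V = -4 - 5 = -9)
n(g) = -9*g² (n(g) = (g*g)*(-9) = g²*(-9) = -9*g²)
m = 5
b(B) = -5*B²
L(P, E) = -125 (L(P, E) = -5*5² = -5*25 = -125)
(-348 + 303)*(L(11, (3 + 6)*n(3)) + 471) = (-348 + 303)*(-125 + 471) = -45*346 = -15570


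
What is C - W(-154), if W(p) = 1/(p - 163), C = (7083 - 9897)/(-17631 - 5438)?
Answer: 915107/7312873 ≈ 0.12514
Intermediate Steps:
C = 2814/23069 (C = -2814/(-23069) = -2814*(-1/23069) = 2814/23069 ≈ 0.12198)
W(p) = 1/(-163 + p)
C - W(-154) = 2814/23069 - 1/(-163 - 154) = 2814/23069 - 1/(-317) = 2814/23069 - 1*(-1/317) = 2814/23069 + 1/317 = 915107/7312873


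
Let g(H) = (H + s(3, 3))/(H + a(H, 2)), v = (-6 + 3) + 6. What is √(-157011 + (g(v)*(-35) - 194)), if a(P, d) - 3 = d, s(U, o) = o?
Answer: 5*I*√25157/2 ≈ 396.52*I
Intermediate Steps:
a(P, d) = 3 + d
v = 3 (v = -3 + 6 = 3)
g(H) = (3 + H)/(5 + H) (g(H) = (H + 3)/(H + (3 + 2)) = (3 + H)/(H + 5) = (3 + H)/(5 + H))
√(-157011 + (g(v)*(-35) - 194)) = √(-157011 + (((3 + 3)/(5 + 3))*(-35) - 194)) = √(-157011 + ((6/8)*(-35) - 194)) = √(-157011 + (((⅛)*6)*(-35) - 194)) = √(-157011 + ((¾)*(-35) - 194)) = √(-157011 + (-105/4 - 194)) = √(-157011 - 881/4) = √(-628925/4) = 5*I*√25157/2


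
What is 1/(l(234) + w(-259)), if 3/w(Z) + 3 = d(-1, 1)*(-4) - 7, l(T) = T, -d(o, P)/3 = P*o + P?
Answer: 10/2337 ≈ 0.0042790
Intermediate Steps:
d(o, P) = -3*P - 3*P*o (d(o, P) = -3*(P*o + P) = -3*(P + P*o) = -3*P - 3*P*o)
w(Z) = -3/10 (w(Z) = 3/(-3 + (-3*1*(1 - 1)*(-4) - 7)) = 3/(-3 + (-3*1*0*(-4) - 7)) = 3/(-3 + (0*(-4) - 7)) = 3/(-3 + (0 - 7)) = 3/(-3 - 7) = 3/(-10) = 3*(-⅒) = -3/10)
1/(l(234) + w(-259)) = 1/(234 - 3/10) = 1/(2337/10) = 10/2337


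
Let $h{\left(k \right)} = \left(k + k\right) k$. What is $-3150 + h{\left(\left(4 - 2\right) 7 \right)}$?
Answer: $-2758$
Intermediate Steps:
$h{\left(k \right)} = 2 k^{2}$ ($h{\left(k \right)} = 2 k k = 2 k^{2}$)
$-3150 + h{\left(\left(4 - 2\right) 7 \right)} = -3150 + 2 \left(\left(4 - 2\right) 7\right)^{2} = -3150 + 2 \left(2 \cdot 7\right)^{2} = -3150 + 2 \cdot 14^{2} = -3150 + 2 \cdot 196 = -3150 + 392 = -2758$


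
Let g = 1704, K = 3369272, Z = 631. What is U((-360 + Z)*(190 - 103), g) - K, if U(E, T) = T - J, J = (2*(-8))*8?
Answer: -3367440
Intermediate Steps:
J = -128 (J = -16*8 = -128)
U(E, T) = 128 + T (U(E, T) = T - 1*(-128) = T + 128 = 128 + T)
U((-360 + Z)*(190 - 103), g) - K = (128 + 1704) - 1*3369272 = 1832 - 3369272 = -3367440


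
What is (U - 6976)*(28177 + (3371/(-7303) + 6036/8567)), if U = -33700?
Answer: -71707866806265728/62564801 ≈ -1.1461e+9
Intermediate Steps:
(U - 6976)*(28177 + (3371/(-7303) + 6036/8567)) = (-33700 - 6976)*(28177 + (3371/(-7303) + 6036/8567)) = -40676*(28177 + (3371*(-1/7303) + 6036*(1/8567))) = -40676*(28177 + (-3371/7303 + 6036/8567)) = -40676*(28177 + 15201551/62564801) = -40676*1762903599328/62564801 = -71707866806265728/62564801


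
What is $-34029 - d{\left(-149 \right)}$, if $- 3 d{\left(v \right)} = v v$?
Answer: $- \frac{79886}{3} \approx -26629.0$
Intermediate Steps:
$d{\left(v \right)} = - \frac{v^{2}}{3}$ ($d{\left(v \right)} = - \frac{v v}{3} = - \frac{v^{2}}{3}$)
$-34029 - d{\left(-149 \right)} = -34029 - - \frac{\left(-149\right)^{2}}{3} = -34029 - \left(- \frac{1}{3}\right) 22201 = -34029 - - \frac{22201}{3} = -34029 + \frac{22201}{3} = - \frac{79886}{3}$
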